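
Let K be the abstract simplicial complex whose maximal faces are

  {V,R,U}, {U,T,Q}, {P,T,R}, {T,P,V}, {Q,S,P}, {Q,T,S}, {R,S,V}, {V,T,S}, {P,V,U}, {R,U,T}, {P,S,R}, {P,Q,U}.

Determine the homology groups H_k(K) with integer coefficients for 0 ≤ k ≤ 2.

H_0 = Z,  H_1 = Z/2Z,  H_2 = 0.

Order the vertices as P < Q < R < S < T < U < V. Listing each simplex with vertices in this order, K has dimension 2 with simplices:

  0-simplices (7): P, Q, R, S, T, U, V
  1-simplices (18): PQ, PR, PS, PT, PU, PV, QS, QT, QU, RS, RT, RU, RV, ST, SV, TU, TV, UV
  2-simplices (12): PQS, PQU, PRS, PRT, PTV, PUV, QST, QTU, RSV, RTU, RUV, STV

giving chain groups C_0 ≅ Z^7, C_1 ≅ Z^18, C_2 ≅ Z^12.

∂_1: C_1 → C_0 sends each edge [p,q] (with p < q) to q − p. For instance
  ∂RT = T − R.
The 7×18 boundary matrix has rank 6 and Smith normal form diag(1,1,1,1,1,1).

∂_2: C_2 → C_1 acts by ∂[p,q,r] = [q,r] − [p,r] + [p,q]. For instance
  ∂QTU = TU − QU + QT,
  ∂PQS = QS − PS + PQ.
This gives a 18×12 integer matrix of rank 12; reducing to Smith normal form yields diagonal entries (1,1,1,1,1,1,1,1,1,1,1,2).

From H_k ≅ ker(∂_k) / im(∂_{k+1}) we obtain:

  H_0: rank C_0 − rank ∂_1 = 7 − 6 = 1, and the invariant factors of ∂_1 are all 1, so H_0 ≅ Z.
  H_1: rank ker ∂_1 − rank ∂_2 = (18 − 6) − 12 = 0, and ∂_2 has invariant factor 2 > 1, so H_1 ≅ Z/2Z.
  H_2: rank ker ∂_2 − rank ∂_3 = (12 − 12) − 0 = 0, and there is no ∂_3, so H_2 ≅ 0.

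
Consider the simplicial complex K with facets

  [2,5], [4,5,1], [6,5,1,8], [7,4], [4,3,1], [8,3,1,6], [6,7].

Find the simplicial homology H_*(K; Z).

H_0 = Z,  H_1 = Z,  H_2 = 0,  H_3 = 0.

Take the total order 1 < 2 < 3 < 4 < 5 < 6 < 7 < 8 on the vertex set. Then K (dimension 3) consists of the simplices:

  0-simplices (8): [1], [2], [3], [4], [5], [6], [7], [8]
  1-simplices (15): [1,3], [1,4], [1,5], [1,6], [1,8], [2,5], [3,4], [3,6], [3,8], [4,5], [4,7], [5,6], [5,8], [6,7], [6,8]
  2-simplices (9): [1,3,4], [1,3,6], [1,3,8], [1,4,5], [1,5,6], [1,5,8], [1,6,8], [3,6,8], [5,6,8]
  3-simplices (2): [1,3,6,8], [1,5,6,8]

giving chain groups C_0 ≅ Z^8, C_1 ≅ Z^15, C_2 ≅ Z^9, C_3 ≅ Z^2.

Boundary ∂_1: C_1 → C_0 maps an edge to its endpoints' difference, ∂[p,q] = q − p.
The resulting 8×15 matrix has rank 7, and its Smith normal form has invariant factors (1,1,1,1,1,1,1).

Boundary ∂_2: C_2 → C_1 sends each 2-simplex [p,q,r] to [q,r] − [p,r] + [p,q]. For instance
  ∂[1,5,8] = [5,8] − [1,8] + [1,5],
  ∂[1,3,4] = [3,4] − [1,4] + [1,3].
The 15×9 boundary matrix has rank 7 and Smith normal form diag(1,1,1,1,1,1,1).

The boundary map ∂_3: C_3 → C_2 sends each 3-simplex σ to the alternating sum Σ_i (−1)^i (σ with its i-th vertex removed). For instance
  ∂[1,5,6,8] = [5,6,8] − [1,6,8] + [1,5,8] − [1,5,6],
  ∂[1,3,6,8] = [3,6,8] − [1,6,8] + [1,3,8] − [1,3,6].
The resulting 9×2 matrix has rank 2, and its Smith normal form has invariant factors (1,1).

Now H_k = ker ∂_k / im ∂_{k+1}, so:

  H_0: rank C_0 − rank ∂_1 = 8 − 7 = 1, and the invariant factors of ∂_1 are all 1, so H_0 = Z.
  H_1: rank ker ∂_1 − rank ∂_2 = (15 − 7) − 7 = 1, and the invariant factors of ∂_2 are all 1, so H_1 = Z.
  H_2: rank ker ∂_2 − rank ∂_3 = (9 − 7) − 2 = 0, and the invariant factors of ∂_3 are all 1, so H_2 = 0.
  H_3: rank ker ∂_3 − rank ∂_4 = (2 − 2) − 0 = 0, and there is no ∂_4, so H_3 = 0.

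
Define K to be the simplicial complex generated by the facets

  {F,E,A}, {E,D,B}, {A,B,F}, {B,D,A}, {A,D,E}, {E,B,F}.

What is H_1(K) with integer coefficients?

H_1 = 0.

Take the total order A < B < D < E < F on the vertex set. Then K (dimension 2) consists of the simplices:

  0-simplices (5): A, B, D, E, F
  1-simplices (9): AB, AD, AE, AF, BD, BE, BF, DE, EF
  2-simplices (6): ABD, ABF, ADE, AEF, BDE, BEF

giving chain groups C_0 ≅ Z^5, C_1 ≅ Z^9, C_2 ≅ Z^6.

The boundary map ∂_1: C_1 → C_0 sends each edge [p,q] (with p < q) to q − p. For instance
  ∂BF = F − B.
As a 5×9 matrix over Z this has rank 4, with invariant factors (1,1,1,1).

Boundary ∂_2: C_2 → C_1 maps a triangle to the signed sum of its edges. For instance
  ∂ADE = DE − AE + AD,
  ∂AEF = EF − AF + AE.
The 9×6 boundary matrix has rank 5 and Smith normal form diag(1,1,1,1,1).

From H_k ≅ ker(∂_k) / im(∂_{k+1}) we obtain:

  H_1: rank ker ∂_1 − rank ∂_2 = (9 − 4) − 5 = 0, and the invariant factors of ∂_2 are all 1, so H_1 = 0.

(K is a triangulation of the 2-sphere S^2.)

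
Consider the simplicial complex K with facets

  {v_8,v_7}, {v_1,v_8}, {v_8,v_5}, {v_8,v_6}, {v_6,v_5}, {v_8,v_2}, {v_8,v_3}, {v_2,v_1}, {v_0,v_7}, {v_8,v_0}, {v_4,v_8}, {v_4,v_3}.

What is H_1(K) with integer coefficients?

We work with the vertex ordering v_0 < v_1 < v_2 < v_3 < v_4 < v_5 < v_6 < v_7 < v_8. The simplices of K, each written with vertices in increasing order, are:

  0-simplices (9): [v_0], [v_1], [v_2], [v_3], [v_4], [v_5], [v_6], [v_7], [v_8]
  1-simplices (12): [v_0,v_7], [v_0,v_8], [v_1,v_2], [v_1,v_8], [v_2,v_8], [v_3,v_4], [v_3,v_8], [v_4,v_8], [v_5,v_6], [v_5,v_8], [v_6,v_8], [v_7,v_8]

Hence C_0 ≅ Z^9, C_1 ≅ Z^12.

Boundary ∂_1: C_1 → C_0 maps an edge to its endpoints' difference, ∂[p,q] = q − p. For instance
  ∂[v_5,v_6] = [v_6] − [v_5].
This gives a 9×12 integer matrix of rank 8; reducing to Smith normal form yields diagonal entries (1,1,1,1,1,1,1,1).

From H_k ≅ ker(∂_k) / im(∂_{k+1}) we obtain:

  H_1: rank ker ∂_1 − rank ∂_2 = (12 − 8) − 0 = 4, and there is no ∂_2, so H_1 ≅ Z^4.

H_1 ≅ Z^4.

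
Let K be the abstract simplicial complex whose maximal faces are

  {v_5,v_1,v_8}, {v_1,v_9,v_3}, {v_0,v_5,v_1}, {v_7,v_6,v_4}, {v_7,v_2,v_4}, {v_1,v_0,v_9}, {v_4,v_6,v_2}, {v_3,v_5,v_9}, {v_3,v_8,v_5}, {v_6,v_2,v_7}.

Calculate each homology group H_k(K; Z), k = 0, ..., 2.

Fix the vertex order v_0 < v_1 < v_2 < v_3 < v_4 < v_5 < v_6 < v_7 < v_8 < v_9 and write every simplex with vertices in increasing order. Then dim K = 2 and the simplices of K are:

  0-simplices (10): [v_0], [v_1], [v_2], [v_3], [v_4], [v_5], [v_6], [v_7], [v_8], [v_9]
  1-simplices (18): (18 of them)
  2-simplices (10): [v_0,v_1,v_5], [v_0,v_1,v_9], [v_1,v_3,v_9], [v_1,v_5,v_8], [v_2,v_4,v_6], [v_2,v_4,v_7], [v_2,v_6,v_7], [v_3,v_5,v_8], [v_3,v_5,v_9], [v_4,v_6,v_7]

so the chain groups are C_0 ≅ Z^10, C_1 ≅ Z^18, C_2 ≅ Z^10.

The boundary map ∂_1: C_1 → C_0 maps an edge to its endpoints' difference, ∂[p,q] = q − p.
This gives a 10×18 integer matrix of rank 8; reducing to Smith normal form yields diagonal entries (1,1,1,1,1,1,1,1).

Boundary ∂_2: C_2 → C_1 sends each 2-simplex [p,q,r] to [q,r] − [p,r] + [p,q]. For instance
  ∂[v_2,v_4,v_7] = [v_4,v_7] − [v_2,v_7] + [v_2,v_4],
  ∂[v_0,v_1,v_5] = [v_1,v_5] − [v_0,v_5] + [v_0,v_1].
As a 18×10 matrix over Z this has rank 9, with invariant factors (1,1,1,1,1,1,1,1,1).

Now H_k = ker ∂_k / im ∂_{k+1}, so:

  H_0: rank C_0 − rank ∂_1 = 10 − 8 = 2, and the invariant factors of ∂_1 are all 1, so H_0 = Z^2.
  H_1: rank ker ∂_1 − rank ∂_2 = (18 − 8) − 9 = 1, and the invariant factors of ∂_2 are all 1, so H_1 = Z.
  H_2: rank ker ∂_2 − rank ∂_3 = (10 − 9) − 0 = 1, and there is no ∂_3, so H_2 = Z.

As a check, the Euler characteristic is 10 − 18 + 10 = 2, which agrees with 2 − 1 + 1 = 2.

H_0 ≅ Z^2,  H_1 ≅ Z,  H_2 ≅ Z.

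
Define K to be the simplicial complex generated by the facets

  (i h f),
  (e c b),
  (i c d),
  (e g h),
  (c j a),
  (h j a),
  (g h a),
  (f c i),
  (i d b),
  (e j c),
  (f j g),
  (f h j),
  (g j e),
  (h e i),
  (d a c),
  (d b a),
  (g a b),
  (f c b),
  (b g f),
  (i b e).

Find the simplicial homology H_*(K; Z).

K has 10 vertices, 30 edges, 20 triangles.
rank ∂_0 = 0, rank ∂_1 = 9 ⇒ b_0 = 10 − 0 − 9 = 1; all invariant factors of ∂_1 are 1 so no torsion. So H_0 = Z.
rank ∂_1 = 9, rank ∂_2 = 20 ⇒ b_1 = 30 − 9 − 20 = 1; ∂_2 has invariant factor(s) [2] giving torsion. So H_1 = Z ⊕ Z/2Z.
rank ∂_2 = 20, rank ∂_3 = 0 ⇒ b_2 = 20 − 20 − 0 = 0. So H_2 = 0.

H_0 = Z,  H_1 = Z ⊕ Z/2Z,  H_2 = 0.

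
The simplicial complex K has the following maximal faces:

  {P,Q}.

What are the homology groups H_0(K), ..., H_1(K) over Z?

We work with the vertex ordering P < Q. The simplices of K, each written with vertices in increasing order, are:

  0-simplices (2): P, Q
  1-simplices (1): PQ

giving chain groups C_0 ≅ Z^2, C_1 ≅ Z^1.

The boundary map ∂_1: C_1 → C_0 maps an edge to its endpoints' difference, ∂[p,q] = q − p.
As a 2×1 matrix over Z this has rank 1, with invariant factors (1).

Now H_k = ker ∂_k / im ∂_{k+1}, so:

  H_0: rank C_0 − rank ∂_1 = 2 − 1 = 1, and the invariant factors of ∂_1 are all 1, so H_0 = Z.
  H_1: rank ker ∂_1 − rank ∂_2 = (1 − 1) − 0 = 0, and there is no ∂_2, so H_1 = 0.

As a check, the Euler characteristic is 2 − 1 = 1, which agrees with 1 − 0 = 1.

H_0 ≅ Z,  H_1 = 0.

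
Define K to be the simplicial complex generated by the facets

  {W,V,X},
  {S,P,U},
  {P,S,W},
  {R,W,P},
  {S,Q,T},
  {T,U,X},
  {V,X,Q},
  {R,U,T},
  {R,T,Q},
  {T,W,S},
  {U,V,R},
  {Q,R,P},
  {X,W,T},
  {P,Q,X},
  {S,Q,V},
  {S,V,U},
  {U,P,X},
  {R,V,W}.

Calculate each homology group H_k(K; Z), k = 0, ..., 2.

H_0 ≅ Z,  H_1 ≅ Z^2,  H_2 ≅ Z.

K has 9 vertices, 27 edges, 18 triangles.
rank ∂_0 = 0, rank ∂_1 = 8 ⇒ b_0 = 9 − 0 − 8 = 1; all invariant factors of ∂_1 are 1 so no torsion. So H_0 = Z.
rank ∂_1 = 8, rank ∂_2 = 17 ⇒ b_1 = 27 − 8 − 17 = 2; all invariant factors of ∂_2 are 1 so no torsion. So H_1 = Z^2.
rank ∂_2 = 17, rank ∂_3 = 0 ⇒ b_2 = 18 − 17 − 0 = 1. So H_2 = Z.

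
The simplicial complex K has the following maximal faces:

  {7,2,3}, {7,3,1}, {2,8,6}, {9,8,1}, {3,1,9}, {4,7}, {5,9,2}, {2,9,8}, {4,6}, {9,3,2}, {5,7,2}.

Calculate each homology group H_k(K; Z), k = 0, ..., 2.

Fix the vertex order 1 < 2 < 3 < 4 < 5 < 6 < 7 < 8 < 9 and write every simplex with vertices in increasing order. Then dim K = 2 and the simplices of K are:

  0-simplices (9): [1], [2], [3], [4], [5], [6], [7], [8], [9]
  1-simplices (18): [1,3], [1,7], [1,8], [1,9], [2,3], [2,5], [2,6], [2,7], [2,8], [2,9], [3,7], [3,9], [4,6], [4,7], [5,7], [5,9], [6,8], [8,9]
  2-simplices (9): [1,3,7], [1,3,9], [1,8,9], [2,3,7], [2,3,9], [2,5,7], [2,5,9], [2,6,8], [2,8,9]

giving chain groups C_0 ≅ Z^9, C_1 ≅ Z^18, C_2 ≅ Z^9.

Boundary ∂_1: C_1 → C_0 maps an edge to its endpoints' difference, ∂[p,q] = q − p. For instance
  ∂[2,9] = [9] − [2].
The 9×18 boundary matrix has rank 8 and Smith normal form diag(1,1,1,1,1,1,1,1).

The boundary map ∂_2: C_2 → C_1 acts by ∂[p,q,r] = [q,r] − [p,r] + [p,q]. For instance
  ∂[2,5,7] = [5,7] − [2,7] + [2,5],
  ∂[1,3,7] = [3,7] − [1,7] + [1,3].
As a 18×9 matrix over Z this has rank 9, with invariant factors (1,1,1,1,1,1,1,1,1).

From H_k ≅ ker(∂_k) / im(∂_{k+1}) we obtain:

  H_0: rank C_0 − rank ∂_1 = 9 − 8 = 1, and the invariant factors of ∂_1 are all 1, so H_0 ≅ Z.
  H_1: rank ker ∂_1 − rank ∂_2 = (18 − 8) − 9 = 1, and the invariant factors of ∂_2 are all 1, so H_1 ≅ Z.
  H_2: rank ker ∂_2 − rank ∂_3 = (9 − 9) − 0 = 0, and there is no ∂_3, so H_2 ≅ 0.

As a check, the Euler characteristic is 9 − 18 + 9 = 0, which agrees with 1 − 1 + 0 = 0.

H_0 ≅ Z,  H_1 ≅ Z,  H_2 = 0.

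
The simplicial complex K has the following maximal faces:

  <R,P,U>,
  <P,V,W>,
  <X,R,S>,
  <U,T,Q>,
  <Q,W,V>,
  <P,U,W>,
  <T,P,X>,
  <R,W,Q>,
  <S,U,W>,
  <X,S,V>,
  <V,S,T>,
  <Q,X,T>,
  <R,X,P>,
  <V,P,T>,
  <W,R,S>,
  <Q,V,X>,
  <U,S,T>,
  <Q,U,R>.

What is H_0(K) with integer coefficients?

Fix the vertex order P < Q < R < S < T < U < V < W < X and write every simplex with vertices in increasing order. Then dim K = 2 and the simplices of K are:

  0-simplices (9): P, Q, R, S, T, U, V, W, X
  1-simplices (27): PR, PT, PU, PV, PW, PX, QR, QT, QU, QV, QW, QX, RS, RU, RW, RX, ST, SU, SV, SW, SX, TU, TV, TX, UW, VW, VX
  2-simplices (18): PRU, PRX, PTV, PTX, PUW, PVW, QRU, QRW, QTU, QTX, QVW, QVX, RSW, RSX, STU, STV, SUW, SVX

so the chain groups are C_0 ≅ Z^9, C_1 ≅ Z^27, C_2 ≅ Z^18.

Boundary ∂_1: C_1 → C_0 sends each edge [p,q] (with p < q) to q − p. For instance
  ∂TX = X − T.
This gives a 9×27 integer matrix of rank 8; reducing to Smith normal form yields diagonal entries (1,1,1,1,1,1,1,1).

The boundary map ∂_2: C_2 → C_1 sends each 2-simplex [p,q,r] to [q,r] − [p,r] + [p,q]. For instance
  ∂SUW = UW − SW + SU,
  ∂STU = TU − SU + ST.
The resulting 27×18 matrix has rank 18, and its Smith normal form has invariant factors (1,1,1,1,1,1,1,1,1,1,1,1,1,1,1,1,1,2).

Now H_k = ker ∂_k / im ∂_{k+1}, so:

  H_0: rank C_0 − rank ∂_1 = 9 − 8 = 1, and the invariant factors of ∂_1 are all 1, so H_0 = Z.

H_0 = Z.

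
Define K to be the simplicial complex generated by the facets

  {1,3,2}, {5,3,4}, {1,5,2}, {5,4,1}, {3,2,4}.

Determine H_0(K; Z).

H_0 ≅ Z.

K has 5 vertices, 10 edges, 5 triangles.
rank ∂_0 = 0, rank ∂_1 = 4 ⇒ b_0 = 5 − 0 − 4 = 1; all invariant factors of ∂_1 are 1 so no torsion. So H_0 ≅ Z.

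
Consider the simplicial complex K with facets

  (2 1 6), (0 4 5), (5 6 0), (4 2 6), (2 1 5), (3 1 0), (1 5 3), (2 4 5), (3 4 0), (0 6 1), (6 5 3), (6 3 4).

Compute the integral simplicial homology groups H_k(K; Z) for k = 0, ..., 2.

H_0 = Z,  H_1 = Z/2,  H_2 = 0.

Order the vertices as 0 < 1 < 2 < 3 < 4 < 5 < 6. Listing each simplex with vertices in this order, K has dimension 2 with simplices:

  0-simplices (7): [0], [1], [2], [3], [4], [5], [6]
  1-simplices (18): [0,1], [0,3], [0,4], [0,5], [0,6], [1,2], [1,3], [1,5], [1,6], [2,4], [2,5], [2,6], [3,4], [3,5], [3,6], [4,5], [4,6], [5,6]
  2-simplices (12): [0,1,3], [0,1,6], [0,3,4], [0,4,5], [0,5,6], [1,2,5], [1,2,6], [1,3,5], [2,4,5], [2,4,6], [3,4,6], [3,5,6]

Hence C_0 ≅ Z^7, C_1 ≅ Z^18, C_2 ≅ Z^12.

Boundary ∂_1: C_1 → C_0 sends each edge [p,q] (with p < q) to q − p. For instance
  ∂[3,5] = [5] − [3].
The resulting 7×18 matrix has rank 6, and its Smith normal form has invariant factors (1,1,1,1,1,1).

The boundary map ∂_2: C_2 → C_1 sends each 2-simplex [p,q,r] to [q,r] − [p,r] + [p,q]. For instance
  ∂[3,4,6] = [4,6] − [3,6] + [3,4],
  ∂[0,1,6] = [1,6] − [0,6] + [0,1].
As a 18×12 matrix over Z this has rank 12, with invariant factors (1,1,1,1,1,1,1,1,1,1,1,2).

From H_k ≅ ker(∂_k) / im(∂_{k+1}) we obtain:

  H_0: rank C_0 − rank ∂_1 = 7 − 6 = 1, and the invariant factors of ∂_1 are all 1, so H_0 ≅ Z.
  H_1: rank ker ∂_1 − rank ∂_2 = (18 − 6) − 12 = 0, and ∂_2 has invariant factor 2 > 1, so H_1 ≅ Z/2.
  H_2: rank ker ∂_2 − rank ∂_3 = (12 − 12) − 0 = 0, and there is no ∂_3, so H_2 ≅ 0.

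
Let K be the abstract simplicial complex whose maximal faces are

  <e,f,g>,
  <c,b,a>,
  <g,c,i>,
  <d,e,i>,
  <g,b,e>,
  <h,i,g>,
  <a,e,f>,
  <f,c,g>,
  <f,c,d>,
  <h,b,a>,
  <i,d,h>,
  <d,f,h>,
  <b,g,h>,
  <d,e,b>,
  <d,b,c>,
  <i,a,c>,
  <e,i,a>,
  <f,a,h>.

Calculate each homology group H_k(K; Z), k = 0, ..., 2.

H_0 = Z,  H_1 = Z^2,  H_2 = Z.

Take the total order a < b < c < d < e < f < g < h < i on the vertex set. Then K (dimension 2) consists of the simplices:

  0-simplices (9): a, b, c, d, e, f, g, h, i
  1-simplices (27): ab, ac, ae, af, ah, ai, bc, bd, be, bg, bh, cd, cf, cg, ci, de, df, dh, di, ef, eg, ei, fg, fh, gh, gi, hi
  2-simplices (18): abc, abh, aci, aef, aei, afh, bcd, bde, beg, bgh, cdf, cfg, cgi, dei, dfh, dhi, efg, ghi

giving chain groups C_0 ≅ Z^9, C_1 ≅ Z^27, C_2 ≅ Z^18.

Boundary ∂_1: C_1 → C_0 is given by ∂[p,q] = [q] − [p].
The 9×27 boundary matrix has rank 8 and Smith normal form diag(1,1,1,1,1,1,1,1).

The boundary map ∂_2: C_2 → C_1 acts by ∂[p,q,r] = [q,r] − [p,r] + [p,q]. For instance
  ∂ghi = hi − gi + gh,
  ∂afh = fh − ah + af.
The resulting 27×18 matrix has rank 17, and its Smith normal form has invariant factors (1,1,1,1,1,1,1,1,1,1,1,1,1,1,1,1,1).

Reading off H_k = ker ∂_k / im ∂_{k+1}:

  H_0: rank C_0 − rank ∂_1 = 9 − 8 = 1, and the invariant factors of ∂_1 are all 1, so H_0 = Z.
  H_1: rank ker ∂_1 − rank ∂_2 = (27 − 8) − 17 = 2, and the invariant factors of ∂_2 are all 1, so H_1 = Z^2.
  H_2: rank ker ∂_2 − rank ∂_3 = (18 − 17) − 0 = 1, and there is no ∂_3, so H_2 = Z.

As a check, the Euler characteristic is 9 − 27 + 18 = 0, which agrees with 1 − 2 + 1 = 0.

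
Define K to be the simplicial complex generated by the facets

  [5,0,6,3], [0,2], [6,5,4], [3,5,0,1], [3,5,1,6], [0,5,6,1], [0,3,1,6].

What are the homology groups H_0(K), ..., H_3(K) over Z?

H_0 = Z,  H_1 = 0,  H_2 = 0,  H_3 = Z.

K has 7 vertices, 13 edges, 11 triangles, 5 3-simplices.
rank ∂_0 = 0, rank ∂_1 = 6 ⇒ b_0 = 7 − 0 − 6 = 1; all invariant factors of ∂_1 are 1 so no torsion. So H_0 ≅ Z.
rank ∂_1 = 6, rank ∂_2 = 7 ⇒ b_1 = 13 − 6 − 7 = 0; all invariant factors of ∂_2 are 1 so no torsion. So H_1 ≅ 0.
rank ∂_2 = 7, rank ∂_3 = 4 ⇒ b_2 = 11 − 7 − 4 = 0; all invariant factors of ∂_3 are 1 so no torsion. So H_2 ≅ 0.
rank ∂_3 = 4, rank ∂_4 = 0 ⇒ b_3 = 5 − 4 − 0 = 1. So H_3 ≅ Z.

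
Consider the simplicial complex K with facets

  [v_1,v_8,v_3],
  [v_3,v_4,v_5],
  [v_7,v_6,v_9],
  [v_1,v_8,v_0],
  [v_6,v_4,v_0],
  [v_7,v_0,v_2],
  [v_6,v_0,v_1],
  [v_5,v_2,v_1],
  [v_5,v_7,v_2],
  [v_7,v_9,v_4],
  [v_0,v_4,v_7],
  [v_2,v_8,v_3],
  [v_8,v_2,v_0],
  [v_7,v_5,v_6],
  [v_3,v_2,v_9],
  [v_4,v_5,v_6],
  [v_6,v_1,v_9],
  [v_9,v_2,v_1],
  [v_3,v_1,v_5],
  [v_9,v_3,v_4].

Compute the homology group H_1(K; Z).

H_1 ≅ Z ⊕ Z/2.

Take the total order v_0 < v_1 < v_2 < v_3 < v_4 < v_5 < v_6 < v_7 < v_8 < v_9 on the vertex set. Then K (dimension 2) consists of the simplices:

  0-simplices (10): [v_0], [v_1], [v_2], [v_3], [v_4], [v_5], [v_6], [v_7], [v_8], [v_9]
  1-simplices (30): (30 of them)
  2-simplices (20): (20 of them)

giving chain groups C_0 ≅ Z^10, C_1 ≅ Z^30, C_2 ≅ Z^20.

∂_1: C_1 → C_0 is given by ∂[p,q] = [q] − [p]. For instance
  ∂[v_1,v_9] = [v_9] − [v_1].
The 10×30 boundary matrix has rank 9 and Smith normal form diag(1,1,1,1,1,1,1,1,1).

The boundary map ∂_2: C_2 → C_1 sends each 2-simplex [p,q,r] to [q,r] − [p,r] + [p,q]. For instance
  ∂[v_1,v_2,v_9] = [v_2,v_9] − [v_1,v_9] + [v_1,v_2],
  ∂[v_3,v_4,v_5] = [v_4,v_5] − [v_3,v_5] + [v_3,v_4].
As a 30×20 matrix over Z this has rank 20, with invariant factors (1,1,1,1,1,1,1,1,1,1,1,1,1,1,1,1,1,1,1,2).

Computing H_k = (kernel of ∂_k) / (image of ∂_{k+1}):

  H_1: rank ker ∂_1 − rank ∂_2 = (30 − 9) − 20 = 1, and ∂_2 has invariant factor 2 > 1, so H_1 ≅ Z ⊕ Z/2.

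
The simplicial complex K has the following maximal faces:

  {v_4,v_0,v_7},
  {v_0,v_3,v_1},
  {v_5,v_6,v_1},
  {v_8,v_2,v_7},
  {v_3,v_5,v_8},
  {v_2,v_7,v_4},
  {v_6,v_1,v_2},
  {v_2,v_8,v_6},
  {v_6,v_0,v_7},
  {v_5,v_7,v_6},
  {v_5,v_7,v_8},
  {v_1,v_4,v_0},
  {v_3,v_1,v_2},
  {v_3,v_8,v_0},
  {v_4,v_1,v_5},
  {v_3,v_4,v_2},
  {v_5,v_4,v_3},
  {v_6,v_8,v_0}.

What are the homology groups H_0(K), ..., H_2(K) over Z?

Fix the vertex order v_0 < v_1 < v_2 < v_3 < v_4 < v_5 < v_6 < v_7 < v_8 and write every simplex with vertices in increasing order. Then dim K = 2 and the simplices of K are:

  0-simplices (9): [v_0], [v_1], [v_2], [v_3], [v_4], [v_5], [v_6], [v_7], [v_8]
  1-simplices (27): (27 of them)
  2-simplices (18): (18 of them)

giving chain groups C_0 ≅ Z^9, C_1 ≅ Z^27, C_2 ≅ Z^18.

Boundary ∂_1: C_1 → C_0 sends each edge [p,q] (with p < q) to q − p.
The 9×27 boundary matrix has rank 8 and Smith normal form diag(1,1,1,1,1,1,1,1).

Boundary ∂_2: C_2 → C_1 sends each 2-simplex [p,q,r] to [q,r] − [p,r] + [p,q]. For instance
  ∂[v_1,v_5,v_6] = [v_5,v_6] − [v_1,v_6] + [v_1,v_5],
  ∂[v_5,v_7,v_8] = [v_7,v_8] − [v_5,v_8] + [v_5,v_7].
This gives a 27×18 integer matrix of rank 18; reducing to Smith normal form yields diagonal entries (1,1,1,1,1,1,1,1,1,1,1,1,1,1,1,1,1,2).

Now H_k = ker ∂_k / im ∂_{k+1}, so:

  H_0: rank C_0 − rank ∂_1 = 9 − 8 = 1, and the invariant factors of ∂_1 are all 1, so H_0 = Z.
  H_1: rank ker ∂_1 − rank ∂_2 = (27 − 8) − 18 = 1, and ∂_2 has invariant factor 2 > 1, so H_1 = Z ⊕ Z/2.
  H_2: rank ker ∂_2 − rank ∂_3 = (18 − 18) − 0 = 0, and there is no ∂_3, so H_2 = 0.

As a check, the Euler characteristic is 9 − 27 + 18 = 0, which agrees with 1 − 1 + 0 = 0.

H_0 = Z,  H_1 = Z ⊕ Z/2,  H_2 = 0.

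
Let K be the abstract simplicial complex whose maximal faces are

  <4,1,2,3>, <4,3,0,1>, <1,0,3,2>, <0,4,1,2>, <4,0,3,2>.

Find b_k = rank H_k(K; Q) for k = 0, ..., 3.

Take the total order 0 < 1 < 2 < 3 < 4 on the vertex set. Then K (dimension 3) consists of the simplices:

  0-simplices (5): [0], [1], [2], [3], [4]
  1-simplices (10): [0,1], [0,2], [0,3], [0,4], [1,2], [1,3], [1,4], [2,3], [2,4], [3,4]
  2-simplices (10): [0,1,2], [0,1,3], [0,1,4], [0,2,3], [0,2,4], [0,3,4], [1,2,3], [1,2,4], [1,3,4], [2,3,4]
  3-simplices (5): [0,1,2,3], [0,1,2,4], [0,1,3,4], [0,2,3,4], [1,2,3,4]

Hence C_0 ≅ Z^5, C_1 ≅ Z^10, C_2 ≅ Z^10, C_3 ≅ Z^5.

Boundary ∂_1: C_1 → C_0 maps an edge to its endpoints' difference, ∂[p,q] = q − p.
The 5×10 boundary matrix has rank 4 and Smith normal form diag(1,1,1,1).

∂_2: C_2 → C_1 sends each 2-simplex [p,q,r] to [q,r] − [p,r] + [p,q]. For instance
  ∂[1,3,4] = [3,4] − [1,4] + [1,3],
  ∂[1,2,4] = [2,4] − [1,4] + [1,2].
As a 10×10 matrix over Z this has rank 6, with invariant factors (1,1,1,1,1,1).

The boundary map ∂_3: C_3 → C_2 sends each 3-simplex σ to the alternating sum Σ_i (−1)^i (σ with its i-th vertex removed). For instance
  ∂[0,1,2,4] = [1,2,4] − [0,2,4] + [0,1,4] − [0,1,2],
  ∂[0,2,3,4] = [2,3,4] − [0,3,4] + [0,2,4] − [0,2,3].
The resulting 10×5 matrix has rank 4, and its Smith normal form has invariant factors (1,1,1,1).

Reading off H_k = ker ∂_k / im ∂_{k+1}:

  H_0: rank C_0 − rank ∂_1 = 5 − 4 = 1, and the invariant factors of ∂_1 are all 1, so H_0 ≅ Z.
  H_1: rank ker ∂_1 − rank ∂_2 = (10 − 4) − 6 = 0, and the invariant factors of ∂_2 are all 1, so H_1 ≅ 0.
  H_2: rank ker ∂_2 − rank ∂_3 = (10 − 6) − 4 = 0, and the invariant factors of ∂_3 are all 1, so H_2 ≅ 0.
  H_3: rank ker ∂_3 − rank ∂_4 = (5 − 4) − 0 = 1, and there is no ∂_4, so H_3 ≅ Z.

As a check, the Euler characteristic is 5 − 10 + 10 − 5 = 0, which agrees with 1 − 0 + 0 − 1 = 0.
(K is a triangulation of the 3-sphere S^3.)

Hence the Betti numbers are b_0 = 1, b_1 = 0, b_2 = 0, b_3 = 1.

b_0 = 1, b_1 = 0, b_2 = 0, b_3 = 1.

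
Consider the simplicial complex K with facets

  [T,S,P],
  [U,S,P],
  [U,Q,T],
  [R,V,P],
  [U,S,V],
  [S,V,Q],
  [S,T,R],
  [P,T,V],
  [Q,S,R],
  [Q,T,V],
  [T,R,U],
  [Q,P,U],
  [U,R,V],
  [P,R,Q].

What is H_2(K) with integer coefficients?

Take the total order P < Q < R < S < T < U < V on the vertex set. Then K (dimension 2) consists of the simplices:

  0-simplices (7): P, Q, R, S, T, U, V
  1-simplices (21): PQ, PR, PS, PT, PU, PV, QR, QS, QT, QU, QV, RS, RT, RU, RV, ST, SU, SV, TU, TV, UV
  2-simplices (14): PQR, PQU, PRV, PST, PSU, PTV, QRS, QSV, QTU, QTV, RST, RTU, RUV, SUV

giving chain groups C_0 ≅ Z^7, C_1 ≅ Z^21, C_2 ≅ Z^14.

Boundary ∂_1: C_1 → C_0 sends each edge [p,q] (with p < q) to q − p. For instance
  ∂SU = U − S.
This gives a 7×21 integer matrix of rank 6; reducing to Smith normal form yields diagonal entries (1,1,1,1,1,1).

∂_2: C_2 → C_1 maps a triangle to the signed sum of its edges. For instance
  ∂RST = ST − RT + RS,
  ∂PQR = QR − PR + PQ.
The 21×14 boundary matrix has rank 13 and Smith normal form diag(1,1,1,1,1,1,1,1,1,1,1,1,1).

Computing H_k = (kernel of ∂_k) / (image of ∂_{k+1}):

  H_2: rank ker ∂_2 − rank ∂_3 = (14 − 13) − 0 = 1, and there is no ∂_3, so H_2 = Z.

H_2 = Z.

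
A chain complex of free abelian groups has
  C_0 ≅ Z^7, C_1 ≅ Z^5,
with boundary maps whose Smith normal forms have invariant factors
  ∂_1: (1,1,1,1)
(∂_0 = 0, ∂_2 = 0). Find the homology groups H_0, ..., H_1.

H_0 ≅ Z^3,  H_1 ≅ Z.

H_0: b_0 = 7 − 0 − 4 = 3; torsion from ∂_1 factors > 1: none. So H_0 ≅ Z^3.
H_1: b_1 = 5 − 4 − 0 = 1; torsion from ∂_2 factors > 1: none. So H_1 ≅ Z.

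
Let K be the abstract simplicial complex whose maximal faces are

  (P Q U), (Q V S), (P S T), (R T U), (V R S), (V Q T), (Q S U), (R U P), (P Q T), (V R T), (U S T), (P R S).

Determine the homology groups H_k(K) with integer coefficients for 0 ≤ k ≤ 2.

We work with the vertex ordering P < Q < R < S < T < U < V. The simplices of K, each written with vertices in increasing order, are:

  0-simplices (7): P, Q, R, S, T, U, V
  1-simplices (18): PQ, PR, PS, PT, PU, QS, QT, QU, QV, RS, RT, RU, RV, ST, SU, SV, TU, TV
  2-simplices (12): PQT, PQU, PRS, PRU, PST, QSU, QSV, QTV, RSV, RTU, RTV, STU

so the chain groups are C_0 ≅ Z^7, C_1 ≅ Z^18, C_2 ≅ Z^12.

∂_1: C_1 → C_0 maps an edge to its endpoints' difference, ∂[p,q] = q − p. For instance
  ∂PQ = Q − P.
This gives a 7×18 integer matrix of rank 6; reducing to Smith normal form yields diagonal entries (1,1,1,1,1,1).

Boundary ∂_2: C_2 → C_1 sends each 2-simplex [p,q,r] to [q,r] − [p,r] + [p,q]. For instance
  ∂QSV = SV − QV + QS,
  ∂STU = TU − SU + ST.
As a 18×12 matrix over Z this has rank 12, with invariant factors (1,1,1,1,1,1,1,1,1,1,1,2).

Reading off H_k = ker ∂_k / im ∂_{k+1}:

  H_0: rank C_0 − rank ∂_1 = 7 − 6 = 1, and the invariant factors of ∂_1 are all 1, so H_0 ≅ Z.
  H_1: rank ker ∂_1 − rank ∂_2 = (18 − 6) − 12 = 0, and ∂_2 has invariant factor 2 > 1, so H_1 ≅ Z/2.
  H_2: rank ker ∂_2 − rank ∂_3 = (12 − 12) − 0 = 0, and there is no ∂_3, so H_2 ≅ 0.

(K is a triangulation of the real projective plane RP^2.)

H_0 = Z,  H_1 = Z/2,  H_2 = 0.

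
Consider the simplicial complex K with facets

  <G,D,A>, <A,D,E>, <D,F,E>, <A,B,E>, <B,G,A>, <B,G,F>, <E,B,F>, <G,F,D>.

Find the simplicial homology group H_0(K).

K has 6 vertices, 12 edges, 8 triangles.
rank ∂_0 = 0, rank ∂_1 = 5 ⇒ b_0 = 6 − 0 − 5 = 1; all invariant factors of ∂_1 are 1 so no torsion. So H_0 = Z.

H_0 ≅ Z.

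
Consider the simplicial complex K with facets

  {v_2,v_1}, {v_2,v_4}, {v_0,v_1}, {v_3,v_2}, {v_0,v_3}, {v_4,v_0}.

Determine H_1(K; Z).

H_1 = Z^2.

Order the vertices as v_0 < v_1 < v_2 < v_3 < v_4. Listing each simplex with vertices in this order, K has dimension 1 with simplices:

  0-simplices (5): [v_0], [v_1], [v_2], [v_3], [v_4]
  1-simplices (6): [v_0,v_1], [v_0,v_3], [v_0,v_4], [v_1,v_2], [v_2,v_3], [v_2,v_4]

Hence C_0 ≅ Z^5, C_1 ≅ Z^6.

Boundary ∂_1: C_1 → C_0 is given by ∂[p,q] = [q] − [p]. For instance
  ∂[v_0,v_1] = [v_1] − [v_0].
As a 5×6 matrix over Z this has rank 4, with invariant factors (1,1,1,1).

Reading off H_k = ker ∂_k / im ∂_{k+1}:

  H_1: rank ker ∂_1 − rank ∂_2 = (6 − 4) − 0 = 2, and there is no ∂_2, so H_1 ≅ Z^2.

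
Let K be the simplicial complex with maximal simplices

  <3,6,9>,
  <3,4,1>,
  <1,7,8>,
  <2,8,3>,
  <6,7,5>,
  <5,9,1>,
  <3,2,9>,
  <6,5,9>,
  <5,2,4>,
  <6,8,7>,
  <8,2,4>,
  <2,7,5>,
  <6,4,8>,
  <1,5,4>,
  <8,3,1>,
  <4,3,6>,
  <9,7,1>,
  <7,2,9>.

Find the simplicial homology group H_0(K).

H_0 ≅ Z.

K has 9 vertices, 27 edges, 18 triangles.
rank ∂_0 = 0, rank ∂_1 = 8 ⇒ b_0 = 9 − 0 − 8 = 1; all invariant factors of ∂_1 are 1 so no torsion. So H_0 ≅ Z.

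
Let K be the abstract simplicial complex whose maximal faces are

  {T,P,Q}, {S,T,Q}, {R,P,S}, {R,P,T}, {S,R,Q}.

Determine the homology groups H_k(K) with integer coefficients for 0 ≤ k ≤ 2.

H_0 = Z,  H_1 = Z,  H_2 = 0.

Take the total order P < Q < R < S < T on the vertex set. Then K (dimension 2) consists of the simplices:

  0-simplices (5): P, Q, R, S, T
  1-simplices (10): PQ, PR, PS, PT, QR, QS, QT, RS, RT, ST
  2-simplices (5): PQT, PRS, PRT, QRS, QST

so the chain groups are C_0 ≅ Z^5, C_1 ≅ Z^10, C_2 ≅ Z^5.

The boundary map ∂_1: C_1 → C_0 sends each edge [p,q] (with p < q) to q − p. For instance
  ∂PQ = Q − P.
The resulting 5×10 matrix has rank 4, and its Smith normal form has invariant factors (1,1,1,1).

∂_2: C_2 → C_1 sends each 2-simplex [p,q,r] to [q,r] − [p,r] + [p,q]. For instance
  ∂QST = ST − QT + QS,
  ∂PRS = RS − PS + PR.
The 10×5 boundary matrix has rank 5 and Smith normal form diag(1,1,1,1,1).

Reading off H_k = ker ∂_k / im ∂_{k+1}:

  H_0: rank C_0 − rank ∂_1 = 5 − 4 = 1, and the invariant factors of ∂_1 are all 1, so H_0 ≅ Z.
  H_1: rank ker ∂_1 − rank ∂_2 = (10 − 4) − 5 = 1, and the invariant factors of ∂_2 are all 1, so H_1 ≅ Z.
  H_2: rank ker ∂_2 − rank ∂_3 = (5 − 5) − 0 = 0, and there is no ∂_3, so H_2 ≅ 0.

As a check, the Euler characteristic is 5 − 10 + 5 = 0, which agrees with 1 − 1 + 0 = 0.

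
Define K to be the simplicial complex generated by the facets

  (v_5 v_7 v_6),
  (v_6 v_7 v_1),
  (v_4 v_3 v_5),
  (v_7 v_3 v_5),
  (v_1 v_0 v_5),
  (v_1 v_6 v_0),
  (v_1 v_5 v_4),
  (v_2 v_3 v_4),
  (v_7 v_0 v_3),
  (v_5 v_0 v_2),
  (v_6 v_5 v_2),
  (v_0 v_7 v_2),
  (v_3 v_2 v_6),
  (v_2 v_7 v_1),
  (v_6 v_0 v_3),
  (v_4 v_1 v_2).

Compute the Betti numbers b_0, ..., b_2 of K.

Fix the vertex order v_0 < v_1 < v_2 < v_3 < v_4 < v_5 < v_6 < v_7 and write every simplex with vertices in increasing order. Then dim K = 2 and the simplices of K are:

  0-simplices (8): [v_0], [v_1], [v_2], [v_3], [v_4], [v_5], [v_6], [v_7]
  1-simplices (24): (24 of them)
  2-simplices (16): (16 of them)

so the chain groups are C_0 ≅ Z^8, C_1 ≅ Z^24, C_2 ≅ Z^16.

∂_1: C_1 → C_0 is given by ∂[p,q] = [q] − [p]. For instance
  ∂[v_6,v_7] = [v_7] − [v_6].
The resulting 8×24 matrix has rank 7, and its Smith normal form has invariant factors (1,1,1,1,1,1,1).

∂_2: C_2 → C_1 maps a triangle to the signed sum of its edges. For instance
  ∂[v_0,v_3,v_7] = [v_3,v_7] − [v_0,v_7] + [v_0,v_3],
  ∂[v_0,v_1,v_6] = [v_1,v_6] − [v_0,v_6] + [v_0,v_1].
This gives a 24×16 integer matrix of rank 15; reducing to Smith normal form yields diagonal entries (1,1,1,1,1,1,1,1,1,1,1,1,1,1,1).

From H_k ≅ ker(∂_k) / im(∂_{k+1}) we obtain:

  H_0: rank C_0 − rank ∂_1 = 8 − 7 = 1, and the invariant factors of ∂_1 are all 1, so H_0 = Z.
  H_1: rank ker ∂_1 − rank ∂_2 = (24 − 7) − 15 = 2, and the invariant factors of ∂_2 are all 1, so H_1 = Z^2.
  H_2: rank ker ∂_2 − rank ∂_3 = (16 − 15) − 0 = 1, and there is no ∂_3, so H_2 = Z.

Hence the Betti numbers are b_0 = 1, b_1 = 2, b_2 = 1.

b_0 = 1, b_1 = 2, b_2 = 1.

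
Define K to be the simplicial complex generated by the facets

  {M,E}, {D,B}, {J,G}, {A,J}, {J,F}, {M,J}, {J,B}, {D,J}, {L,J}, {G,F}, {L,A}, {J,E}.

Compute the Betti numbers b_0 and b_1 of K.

b_0 = 1, b_1 = 4.

We work with the vertex ordering A < B < D < E < F < G < J < L < M. The simplices of K, each written with vertices in increasing order, are:

  0-simplices (9): A, B, D, E, F, G, J, L, M
  1-simplices (12): AJ, AL, BD, BJ, DJ, EJ, EM, FG, FJ, GJ, JL, JM

so the chain groups are C_0 ≅ Z^9, C_1 ≅ Z^12.

The boundary map ∂_1: C_1 → C_0 sends each edge [p,q] (with p < q) to q − p.
This gives a 9×12 integer matrix of rank 8; reducing to Smith normal form yields diagonal entries (1,1,1,1,1,1,1,1).

From H_k ≅ ker(∂_k) / im(∂_{k+1}) we obtain:

  H_0: rank C_0 − rank ∂_1 = 9 − 8 = 1, and the invariant factors of ∂_1 are all 1, so H_0 ≅ Z.
  H_1: rank ker ∂_1 − rank ∂_2 = (12 − 8) − 0 = 4, and there is no ∂_2, so H_1 ≅ Z^4.

Hence the Betti numbers are b_0 = 1, b_1 = 4.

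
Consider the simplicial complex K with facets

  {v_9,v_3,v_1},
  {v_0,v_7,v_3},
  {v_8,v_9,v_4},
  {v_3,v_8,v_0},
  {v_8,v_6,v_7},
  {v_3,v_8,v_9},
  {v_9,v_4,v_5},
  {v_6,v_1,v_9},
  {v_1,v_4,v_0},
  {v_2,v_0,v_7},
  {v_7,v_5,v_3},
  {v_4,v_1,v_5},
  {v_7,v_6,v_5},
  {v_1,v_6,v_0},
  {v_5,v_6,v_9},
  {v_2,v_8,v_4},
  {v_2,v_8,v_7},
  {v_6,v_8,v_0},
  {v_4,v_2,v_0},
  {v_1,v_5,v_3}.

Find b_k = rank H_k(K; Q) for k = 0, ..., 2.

Take the total order v_0 < v_1 < v_2 < v_3 < v_4 < v_5 < v_6 < v_7 < v_8 < v_9 on the vertex set. Then K (dimension 2) consists of the simplices:

  0-simplices (10): [v_0], [v_1], [v_2], [v_3], [v_4], [v_5], [v_6], [v_7], [v_8], [v_9]
  1-simplices (30): (30 of them)
  2-simplices (20): (20 of them)

giving chain groups C_0 ≅ Z^10, C_1 ≅ Z^30, C_2 ≅ Z^20.

Boundary ∂_1: C_1 → C_0 sends each edge [p,q] (with p < q) to q − p.
The resulting 10×30 matrix has rank 9, and its Smith normal form has invariant factors (1,1,1,1,1,1,1,1,1).

The boundary map ∂_2: C_2 → C_1 sends each 2-simplex [p,q,r] to [q,r] − [p,r] + [p,q]. For instance
  ∂[v_1,v_3,v_9] = [v_3,v_9] − [v_1,v_9] + [v_1,v_3],
  ∂[v_3,v_8,v_9] = [v_8,v_9] − [v_3,v_9] + [v_3,v_8].
This gives a 30×20 integer matrix of rank 20; reducing to Smith normal form yields diagonal entries (1,1,1,1,1,1,1,1,1,1,1,1,1,1,1,1,1,1,1,2).

Now H_k = ker ∂_k / im ∂_{k+1}, so:

  H_0: rank C_0 − rank ∂_1 = 10 − 9 = 1, and the invariant factors of ∂_1 are all 1, so H_0 ≅ Z.
  H_1: rank ker ∂_1 − rank ∂_2 = (30 − 9) − 20 = 1, and ∂_2 has invariant factor 2 > 1, so H_1 ≅ Z ⊕ Z_2.
  H_2: rank ker ∂_2 − rank ∂_3 = (20 − 20) − 0 = 0, and there is no ∂_3, so H_2 ≅ 0.

As a check, the Euler characteristic is 10 − 30 + 20 = 0, which agrees with 1 − 1 + 0 = 0.
(K is a triangulation of the Klein bottle.)

Hence the Betti numbers are b_0 = 1, b_1 = 1, b_2 = 0.

b_0 = 1, b_1 = 1, b_2 = 0.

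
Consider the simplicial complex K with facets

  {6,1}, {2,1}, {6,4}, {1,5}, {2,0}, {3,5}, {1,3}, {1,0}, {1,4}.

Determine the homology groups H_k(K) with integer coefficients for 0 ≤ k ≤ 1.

H_0 = Z,  H_1 = Z^3.

We work with the vertex ordering 0 < 1 < 2 < 3 < 4 < 5 < 6. The simplices of K, each written with vertices in increasing order, are:

  0-simplices (7): [0], [1], [2], [3], [4], [5], [6]
  1-simplices (9): [0,1], [0,2], [1,2], [1,3], [1,4], [1,5], [1,6], [3,5], [4,6]

so the chain groups are C_0 ≅ Z^7, C_1 ≅ Z^9.

∂_1: C_1 → C_0 sends each edge [p,q] (with p < q) to q − p.
The resulting 7×9 matrix has rank 6, and its Smith normal form has invariant factors (1,1,1,1,1,1).

Now H_k = ker ∂_k / im ∂_{k+1}, so:

  H_0: rank C_0 − rank ∂_1 = 7 − 6 = 1, and the invariant factors of ∂_1 are all 1, so H_0 = Z.
  H_1: rank ker ∂_1 − rank ∂_2 = (9 − 6) − 0 = 3, and there is no ∂_2, so H_1 = Z^3.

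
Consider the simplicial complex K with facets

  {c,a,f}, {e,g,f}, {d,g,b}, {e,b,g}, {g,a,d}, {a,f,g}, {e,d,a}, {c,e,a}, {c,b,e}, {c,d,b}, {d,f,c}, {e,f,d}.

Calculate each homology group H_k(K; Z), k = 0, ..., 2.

H_0 = Z,  H_1 = Z_2,  H_2 = 0.

Order the vertices as a < b < c < d < e < f < g. Listing each simplex with vertices in this order, K has dimension 2 with simplices:

  0-simplices (7): a, b, c, d, e, f, g
  1-simplices (18): ac, ad, ae, af, ag, bc, bd, be, bg, cd, ce, cf, de, df, dg, ef, eg, fg
  2-simplices (12): ace, acf, ade, adg, afg, bcd, bce, bdg, beg, cdf, def, efg

Hence C_0 ≅ Z^7, C_1 ≅ Z^18, C_2 ≅ Z^12.

The boundary map ∂_1: C_1 → C_0 sends each edge [p,q] (with p < q) to q − p.
This gives a 7×18 integer matrix of rank 6; reducing to Smith normal form yields diagonal entries (1,1,1,1,1,1).

The boundary map ∂_2: C_2 → C_1 maps a triangle to the signed sum of its edges. For instance
  ∂efg = fg − eg + ef,
  ∂bcd = cd − bd + bc.
This gives a 18×12 integer matrix of rank 12; reducing to Smith normal form yields diagonal entries (1,1,1,1,1,1,1,1,1,1,1,2).

Now H_k = ker ∂_k / im ∂_{k+1}, so:

  H_0: rank C_0 − rank ∂_1 = 7 − 6 = 1, and the invariant factors of ∂_1 are all 1, so H_0 = Z.
  H_1: rank ker ∂_1 − rank ∂_2 = (18 − 6) − 12 = 0, and ∂_2 has invariant factor 2 > 1, so H_1 = Z_2.
  H_2: rank ker ∂_2 − rank ∂_3 = (12 − 12) − 0 = 0, and there is no ∂_3, so H_2 = 0.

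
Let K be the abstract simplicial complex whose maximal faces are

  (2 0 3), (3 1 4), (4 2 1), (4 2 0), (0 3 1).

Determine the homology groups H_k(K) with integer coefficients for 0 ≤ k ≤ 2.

H_0 ≅ Z,  H_1 ≅ Z,  H_2 = 0.

Fix the vertex order 0 < 1 < 2 < 3 < 4 and write every simplex with vertices in increasing order. Then dim K = 2 and the simplices of K are:

  0-simplices (5): [0], [1], [2], [3], [4]
  1-simplices (10): [0,1], [0,2], [0,3], [0,4], [1,2], [1,3], [1,4], [2,3], [2,4], [3,4]
  2-simplices (5): [0,1,3], [0,2,3], [0,2,4], [1,2,4], [1,3,4]

so the chain groups are C_0 ≅ Z^5, C_1 ≅ Z^10, C_2 ≅ Z^5.

∂_1: C_1 → C_0 is given by ∂[p,q] = [q] − [p].
As a 5×10 matrix over Z this has rank 4, with invariant factors (1,1,1,1).

The boundary map ∂_2: C_2 → C_1 sends each 2-simplex [p,q,r] to [q,r] − [p,r] + [p,q]. For instance
  ∂[1,2,4] = [2,4] − [1,4] + [1,2],
  ∂[0,2,4] = [2,4] − [0,4] + [0,2].
The 10×5 boundary matrix has rank 5 and Smith normal form diag(1,1,1,1,1).

Now H_k = ker ∂_k / im ∂_{k+1}, so:

  H_0: rank C_0 − rank ∂_1 = 5 − 4 = 1, and the invariant factors of ∂_1 are all 1, so H_0 = Z.
  H_1: rank ker ∂_1 − rank ∂_2 = (10 − 4) − 5 = 1, and the invariant factors of ∂_2 are all 1, so H_1 = Z.
  H_2: rank ker ∂_2 − rank ∂_3 = (5 − 5) − 0 = 0, and there is no ∂_3, so H_2 = 0.

As a check, the Euler characteristic is 5 − 10 + 5 = 0, which agrees with 1 − 1 + 0 = 0.
(K is a triangulation of the Möbius band.)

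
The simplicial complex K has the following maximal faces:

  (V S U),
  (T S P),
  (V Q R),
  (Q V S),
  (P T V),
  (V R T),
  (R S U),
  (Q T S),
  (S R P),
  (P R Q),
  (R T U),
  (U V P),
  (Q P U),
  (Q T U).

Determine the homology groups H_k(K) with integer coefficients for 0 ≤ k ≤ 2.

Take the total order P < Q < R < S < T < U < V on the vertex set. Then K (dimension 2) consists of the simplices:

  0-simplices (7): P, Q, R, S, T, U, V
  1-simplices (21): PQ, PR, PS, PT, PU, PV, QR, QS, QT, QU, QV, RS, RT, RU, RV, ST, SU, SV, TU, TV, UV
  2-simplices (14): PQR, PQU, PRS, PST, PTV, PUV, QRV, QST, QSV, QTU, RSU, RTU, RTV, SUV

giving chain groups C_0 ≅ Z^7, C_1 ≅ Z^21, C_2 ≅ Z^14.

∂_1: C_1 → C_0 is given by ∂[p,q] = [q] − [p].
The resulting 7×21 matrix has rank 6, and its Smith normal form has invariant factors (1,1,1,1,1,1).

The boundary map ∂_2: C_2 → C_1 acts by ∂[p,q,r] = [q,r] − [p,r] + [p,q]. For instance
  ∂QSV = SV − QV + QS,
  ∂PTV = TV − PV + PT.
The 21×14 boundary matrix has rank 13 and Smith normal form diag(1,1,1,1,1,1,1,1,1,1,1,1,1).

From H_k ≅ ker(∂_k) / im(∂_{k+1}) we obtain:

  H_0: rank C_0 − rank ∂_1 = 7 − 6 = 1, and the invariant factors of ∂_1 are all 1, so H_0 ≅ Z.
  H_1: rank ker ∂_1 − rank ∂_2 = (21 − 6) − 13 = 2, and the invariant factors of ∂_2 are all 1, so H_1 ≅ Z^2.
  H_2: rank ker ∂_2 − rank ∂_3 = (14 − 13) − 0 = 1, and there is no ∂_3, so H_2 ≅ Z.

H_0 = Z,  H_1 = Z^2,  H_2 = Z.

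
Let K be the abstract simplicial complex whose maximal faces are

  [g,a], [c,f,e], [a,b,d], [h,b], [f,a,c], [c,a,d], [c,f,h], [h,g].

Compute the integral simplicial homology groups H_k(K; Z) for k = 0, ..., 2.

H_0 ≅ Z,  H_1 ≅ Z^2,  H_2 = 0.

We work with the vertex ordering a < b < c < d < e < f < g < h. The simplices of K, each written with vertices in increasing order, are:

  0-simplices (8): a, b, c, d, e, f, g, h
  1-simplices (14): ab, ac, ad, af, ag, bd, bh, cd, ce, cf, ch, ef, fh, gh
  2-simplices (5): abd, acd, acf, cef, cfh

giving chain groups C_0 ≅ Z^8, C_1 ≅ Z^14, C_2 ≅ Z^5.

∂_1: C_1 → C_0 is given by ∂[p,q] = [q] − [p]. For instance
  ∂ch = h − c.
As a 8×14 matrix over Z this has rank 7, with invariant factors (1,1,1,1,1,1,1).

The boundary map ∂_2: C_2 → C_1 acts by ∂[p,q,r] = [q,r] − [p,r] + [p,q]. For instance
  ∂cfh = fh − ch + cf,
  ∂abd = bd − ad + ab.
The 14×5 boundary matrix has rank 5 and Smith normal form diag(1,1,1,1,1).

From H_k ≅ ker(∂_k) / im(∂_{k+1}) we obtain:

  H_0: rank C_0 − rank ∂_1 = 8 − 7 = 1, and the invariant factors of ∂_1 are all 1, so H_0 ≅ Z.
  H_1: rank ker ∂_1 − rank ∂_2 = (14 − 7) − 5 = 2, and the invariant factors of ∂_2 are all 1, so H_1 ≅ Z^2.
  H_2: rank ker ∂_2 − rank ∂_3 = (5 − 5) − 0 = 0, and there is no ∂_3, so H_2 ≅ 0.

As a check, the Euler characteristic is 8 − 14 + 5 = -1, which agrees with 1 − 2 + 0 = -1.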